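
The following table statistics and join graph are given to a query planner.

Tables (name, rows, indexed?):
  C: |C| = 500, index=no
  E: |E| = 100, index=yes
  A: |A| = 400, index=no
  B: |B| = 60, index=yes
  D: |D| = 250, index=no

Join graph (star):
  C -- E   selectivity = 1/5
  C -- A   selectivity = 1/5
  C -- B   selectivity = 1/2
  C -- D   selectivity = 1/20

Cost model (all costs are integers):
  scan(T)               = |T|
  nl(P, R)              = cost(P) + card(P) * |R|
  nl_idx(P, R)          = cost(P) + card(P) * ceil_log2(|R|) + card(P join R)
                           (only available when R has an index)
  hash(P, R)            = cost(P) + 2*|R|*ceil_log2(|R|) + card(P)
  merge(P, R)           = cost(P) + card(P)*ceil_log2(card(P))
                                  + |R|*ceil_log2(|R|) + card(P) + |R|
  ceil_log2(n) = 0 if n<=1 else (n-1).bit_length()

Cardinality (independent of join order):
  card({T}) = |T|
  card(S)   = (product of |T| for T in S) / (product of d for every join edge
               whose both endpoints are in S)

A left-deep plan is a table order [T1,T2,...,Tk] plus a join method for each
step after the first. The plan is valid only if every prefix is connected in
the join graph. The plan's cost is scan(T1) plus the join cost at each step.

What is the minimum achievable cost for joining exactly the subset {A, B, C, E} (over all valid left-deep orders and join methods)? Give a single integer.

Selinger DP over subsets of {A,B,C,E}:
  {C}: scan cost=500, card=500
  {E}: scan cost=100, card=100
  {A}: scan cost=400, card=400
  {B}: scan cost=60, card=60
  {CE}: card=10000; try (E,hash)→2400, (C,merge)→5900, (E,merge)→6300, (C,hash)→9200, (E,nl_idx)→14000, (C,nl)→50100 …(+1); best=2400 via (E,hash)
  {AC}: card=40000; try (A,hash)→8200, (C,merge)→9400, (A,merge)→9500, (C,hash)→9800, (C,nl)→200400, (A,nl)→200500; best=8200 via (A,hash)
  {BC}: card=15000; try (B,hash)→1720, (C,merge)→5480, (B,merge)→5920, (C,hash)→9120, (B,nl_idx)→18500, (C,nl)→30060 …(+1); best=1720 via (B,hash)
  {ACE}: card=800000; try (A,hash)→19600, (E,hash)→49600, (A,merge)→156400, (E,merge)→689000, (E,nl_idx)→1088200, (A,nl)→4002400 …(+1); best=19600 via (A,hash)
  {BCE}: card=300000; try (B,hash)→13120, (E,hash)→18120, (B,merge)→152820, (E,merge)→227520, (B,nl_idx)→362400, (E,nl_idx)→406720 …(+2); best=13120 via (B,hash)
  {ABC}: card=1200000; try (A,hash)→23920, (B,hash)→48920, (A,merge)→230720, (B,merge)→688620, (B,nl_idx)→1448200, (B,nl)→2408200 …(+1); best=23920 via (A,hash)
  {ABCE}: card=24000000; try (A,hash)→320320, (B,hash)→820320, (E,hash)→1225320, (A,merge)→6017120, (B,merge)→16820020, (E,merge)→26424720 …(+5); best=320320 via (A,hash)

320320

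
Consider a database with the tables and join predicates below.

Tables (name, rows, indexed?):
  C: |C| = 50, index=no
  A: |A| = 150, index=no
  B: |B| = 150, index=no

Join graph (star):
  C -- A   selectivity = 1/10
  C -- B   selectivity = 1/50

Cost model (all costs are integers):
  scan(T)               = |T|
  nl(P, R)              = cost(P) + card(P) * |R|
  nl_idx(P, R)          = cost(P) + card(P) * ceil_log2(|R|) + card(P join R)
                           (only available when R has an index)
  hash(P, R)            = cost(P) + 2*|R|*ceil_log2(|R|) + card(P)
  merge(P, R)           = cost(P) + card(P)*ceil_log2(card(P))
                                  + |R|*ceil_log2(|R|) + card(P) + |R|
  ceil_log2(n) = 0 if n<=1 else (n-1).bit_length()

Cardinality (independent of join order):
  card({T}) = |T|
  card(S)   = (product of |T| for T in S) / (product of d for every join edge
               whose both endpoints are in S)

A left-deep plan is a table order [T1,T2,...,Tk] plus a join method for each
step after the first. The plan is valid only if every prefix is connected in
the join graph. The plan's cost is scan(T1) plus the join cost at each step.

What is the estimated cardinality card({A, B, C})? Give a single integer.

2250

Tables in S: A(150), B(150), C(50)
Edges inside S: C-A(d=10), C-B(d=50)
numerator = 150 * 150 * 50 = 1125000
denominator = 10 * 50 = 500
card(S) = 1125000 / 500 = 2250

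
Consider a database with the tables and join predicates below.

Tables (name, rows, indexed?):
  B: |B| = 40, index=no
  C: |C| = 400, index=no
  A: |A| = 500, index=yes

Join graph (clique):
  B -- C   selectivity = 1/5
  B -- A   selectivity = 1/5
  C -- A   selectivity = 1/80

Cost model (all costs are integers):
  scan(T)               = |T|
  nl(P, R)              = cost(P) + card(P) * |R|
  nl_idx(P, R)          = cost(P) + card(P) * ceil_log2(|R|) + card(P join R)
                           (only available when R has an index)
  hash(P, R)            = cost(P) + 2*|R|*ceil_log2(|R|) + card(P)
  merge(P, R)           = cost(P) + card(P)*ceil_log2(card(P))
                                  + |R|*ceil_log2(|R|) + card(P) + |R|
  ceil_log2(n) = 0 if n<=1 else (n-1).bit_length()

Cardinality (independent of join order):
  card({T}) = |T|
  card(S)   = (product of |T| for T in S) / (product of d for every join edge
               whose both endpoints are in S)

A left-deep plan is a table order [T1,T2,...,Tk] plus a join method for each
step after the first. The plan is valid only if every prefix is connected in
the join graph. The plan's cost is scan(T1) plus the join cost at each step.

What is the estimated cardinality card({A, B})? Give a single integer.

4000

Tables in S: A(500), B(40)
Edges inside S: B-A(d=5)
numerator = 500 * 40 = 20000
denominator = 5 = 5
card(S) = 20000 / 5 = 4000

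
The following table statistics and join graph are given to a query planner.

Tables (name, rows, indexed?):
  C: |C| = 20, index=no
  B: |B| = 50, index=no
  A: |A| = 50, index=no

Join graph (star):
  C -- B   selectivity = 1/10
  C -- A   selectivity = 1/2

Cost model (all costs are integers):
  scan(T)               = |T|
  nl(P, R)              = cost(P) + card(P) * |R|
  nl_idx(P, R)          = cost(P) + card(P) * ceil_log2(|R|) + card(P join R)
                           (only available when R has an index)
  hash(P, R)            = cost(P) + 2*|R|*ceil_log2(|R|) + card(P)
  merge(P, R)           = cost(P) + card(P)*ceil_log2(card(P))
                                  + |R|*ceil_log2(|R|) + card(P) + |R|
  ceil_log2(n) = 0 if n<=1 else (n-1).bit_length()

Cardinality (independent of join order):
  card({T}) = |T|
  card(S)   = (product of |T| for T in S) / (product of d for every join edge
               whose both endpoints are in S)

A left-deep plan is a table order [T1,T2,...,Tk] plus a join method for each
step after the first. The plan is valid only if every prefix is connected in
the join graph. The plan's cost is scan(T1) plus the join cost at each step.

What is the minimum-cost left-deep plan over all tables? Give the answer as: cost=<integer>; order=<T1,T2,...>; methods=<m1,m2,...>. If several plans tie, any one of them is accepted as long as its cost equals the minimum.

cost=1000; order=B,C,A; methods=hash,hash

Selinger DP (subsets sized 1..n):
  {C}: scan cost=20, card=20
  {B}: scan cost=50, card=50
  {A}: scan cost=50, card=50
  {BC}: card=100; try (C,hash)→300, (B,merge)→490, (C,merge)→520, (B,hash)→640, (B,nl)→1020, (C,nl)→1050; best=300 via (C,hash)
  {AC}: card=500; try (C,hash)→300, (A,merge)→490, (C,merge)→520, (A,hash)→640, (A,nl)→1020, (C,nl)→1050; best=300 via (C,hash)
  {ABC}: card=2500; try (A,hash)→1000, (B,hash)→1400, (A,merge)→1450, (A,nl)→5300, (B,merge)→5650, (B,nl)→25300; best=1000 via (A,hash)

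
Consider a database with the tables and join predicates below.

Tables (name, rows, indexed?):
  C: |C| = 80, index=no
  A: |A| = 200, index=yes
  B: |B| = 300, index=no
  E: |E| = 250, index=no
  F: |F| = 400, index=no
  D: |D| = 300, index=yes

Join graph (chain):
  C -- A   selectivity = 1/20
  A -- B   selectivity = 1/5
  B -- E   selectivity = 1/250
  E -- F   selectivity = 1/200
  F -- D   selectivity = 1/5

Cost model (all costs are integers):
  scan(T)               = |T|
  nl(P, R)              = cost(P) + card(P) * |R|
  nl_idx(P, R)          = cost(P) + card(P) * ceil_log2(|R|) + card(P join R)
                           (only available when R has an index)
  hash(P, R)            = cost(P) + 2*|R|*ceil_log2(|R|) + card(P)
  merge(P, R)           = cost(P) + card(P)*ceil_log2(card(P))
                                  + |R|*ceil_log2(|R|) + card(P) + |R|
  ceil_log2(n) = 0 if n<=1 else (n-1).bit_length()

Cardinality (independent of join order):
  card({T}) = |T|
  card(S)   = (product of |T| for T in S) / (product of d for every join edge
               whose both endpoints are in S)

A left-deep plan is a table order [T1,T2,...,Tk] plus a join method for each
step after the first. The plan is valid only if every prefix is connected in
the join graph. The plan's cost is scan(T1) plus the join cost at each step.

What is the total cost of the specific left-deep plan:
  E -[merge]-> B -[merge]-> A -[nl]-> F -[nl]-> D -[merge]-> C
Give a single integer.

step 1: scan E: cost=250, card=250
step 2: join B via merge
    card(P join B) = 250*300/(250) = 300
    cost = 250 + 250*8 + 300*9 + 250 + 300 = 5500
step 3: join A via merge
    card(P join A) = 300*200/(5) = 12000
    cost = 5500 + 300*9 + 200*8 + 300 + 200 = 10300
step 4: join F via nl
    card(P join F) = 12000*400/(200) = 24000
    cost = 10300 + 12000*400 = 4810300
step 5: join D via nl
    card(P join D) = 24000*300/(5) = 1440000
    cost = 4810300 + 24000*300 = 12010300
step 6: join C via merge
    card(P join C) = 1440000*80/(20) = 5760000
    cost = 12010300 + 1440000*21 + 80*7 + 1440000 + 80 = 43690940

43690940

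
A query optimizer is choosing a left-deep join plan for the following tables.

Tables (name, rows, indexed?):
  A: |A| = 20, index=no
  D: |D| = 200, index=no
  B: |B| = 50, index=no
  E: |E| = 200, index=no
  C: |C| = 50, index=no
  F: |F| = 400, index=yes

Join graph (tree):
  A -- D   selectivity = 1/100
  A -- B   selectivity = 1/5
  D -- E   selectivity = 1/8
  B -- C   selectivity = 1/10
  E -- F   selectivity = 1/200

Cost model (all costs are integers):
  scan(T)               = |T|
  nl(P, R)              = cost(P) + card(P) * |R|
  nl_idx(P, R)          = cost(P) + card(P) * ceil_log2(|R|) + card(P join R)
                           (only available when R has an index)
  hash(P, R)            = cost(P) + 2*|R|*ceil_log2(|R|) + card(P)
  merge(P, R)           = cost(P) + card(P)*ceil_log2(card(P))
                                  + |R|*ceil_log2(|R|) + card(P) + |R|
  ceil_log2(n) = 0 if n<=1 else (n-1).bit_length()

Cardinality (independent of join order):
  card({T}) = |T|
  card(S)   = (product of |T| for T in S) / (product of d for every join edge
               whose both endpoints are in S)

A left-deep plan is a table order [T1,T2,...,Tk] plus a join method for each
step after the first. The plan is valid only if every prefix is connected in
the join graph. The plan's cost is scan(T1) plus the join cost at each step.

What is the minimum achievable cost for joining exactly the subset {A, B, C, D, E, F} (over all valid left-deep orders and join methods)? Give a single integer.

34080

Selinger DP over subsets of {A,B,C,D,E,F}:
  {A}: scan cost=20, card=20
  {D}: scan cost=200, card=200
  {B}: scan cost=50, card=50
  {E}: scan cost=200, card=200
  {C}: scan cost=50, card=50
  {F}: scan cost=400, card=400
  {AD}: card=40; try (A,hash)→600, (D,merge)→1940, (A,merge)→2120, (D,hash)→3240, (D,nl)→4020, (A,nl)→4200; best=600 via (A,hash)
  {AB}: card=200; try (A,hash)→300, (B,merge)→490, (A,merge)→520, (B,hash)→640, (B,nl)→1020, (A,nl)→1050; best=300 via (A,hash)
  {DE}: card=5000; try (E,hash)→3600, (D,hash)→3600, (E,merge)→3800, (D,merge)→3800, (E,nl)→40200, (D,nl)→40200; best=3600 via (E,hash)
  {BC}: card=250; try (C,hash)→700, (B,hash)→700, (C,merge)→750, (B,merge)→750, (C,nl)→2550, (B,nl)→2550; best=700 via (C,hash)
  {EF}: card=400; try (F,nl_idx)→2400, (E,hash)→4000, (F,merge)→6000, (E,merge)→6200, (F,hash)→7600, (F,nl)→80200 …(+1); best=2400 via (F,nl_idx)
  {ABD}: card=400; try (B,merge)→1230, (B,hash)→1240, (B,nl)→2600, (D,hash)→3700, (D,merge)→3900, (D,nl)→40300; best=1230 via (B,merge)
  {ADE}: card=1000; try (E,merge)→2680, (E,hash)→3840, (E,nl)→8600, (A,hash)→8800, (A,merge)→73720, (A,nl)→103600; best=2680 via (E,merge)
  {ABC}: card=1000; try (C,hash)→1100, (A,hash)→1150, (C,merge)→2450, (A,merge)→3070, (A,nl)→5700, (C,nl)→10300; best=1100 via (C,hash)
  {DEF}: card=10000; try (D,hash)→6000, (D,merge)→8200, (F,hash)→15800, (F,nl_idx)→58600, (F,merge)→77600, (D,nl)→82400 …(+1); best=6000 via (D,hash)
  {ABDE}: card=10000; try (B,hash)→4280, (E,hash)→4830, (E,merge)→7030, (B,merge)→14030, (B,nl)→52680, (E,nl)→81230; best=4280 via (B,hash)
  {ABCD}: card=2000; try (C,hash)→2230, (D,hash)→5300, (C,merge)→5580, (D,merge)→13900, (C,nl)→21230, (D,nl)→201100; best=2230 via (C,hash)
  {ADEF}: card=2000; try (F,hash)→10880, (F,nl_idx)→13680, (A,hash)→16200, (F,merge)→17680, (A,merge)→156120, (A,nl)→206000 …(+1); best=10880 via (F,hash)
  {ABCDE}: card=50000; try (E,hash)→7430, (C,hash)→14880, (E,merge)→28030, (C,merge)→154630, (E,nl)→402230, (C,nl)→504280; best=7430 via (E,hash)
  {ABDEF}: card=20000; try (B,hash)→13480, (F,hash)→21480, (B,merge)→35230, (B,nl)→110880, (F,nl_idx)→114280, (F,merge)→158280 …(+1); best=13480 via (B,hash)
  {ABCDEF}: card=100000; try (C,hash)→34080, (F,hash)→64630, (C,merge)→333830, (F,nl_idx)→557430, (F,merge)→861430, (C,nl)→1013480 …(+1); best=34080 via (C,hash)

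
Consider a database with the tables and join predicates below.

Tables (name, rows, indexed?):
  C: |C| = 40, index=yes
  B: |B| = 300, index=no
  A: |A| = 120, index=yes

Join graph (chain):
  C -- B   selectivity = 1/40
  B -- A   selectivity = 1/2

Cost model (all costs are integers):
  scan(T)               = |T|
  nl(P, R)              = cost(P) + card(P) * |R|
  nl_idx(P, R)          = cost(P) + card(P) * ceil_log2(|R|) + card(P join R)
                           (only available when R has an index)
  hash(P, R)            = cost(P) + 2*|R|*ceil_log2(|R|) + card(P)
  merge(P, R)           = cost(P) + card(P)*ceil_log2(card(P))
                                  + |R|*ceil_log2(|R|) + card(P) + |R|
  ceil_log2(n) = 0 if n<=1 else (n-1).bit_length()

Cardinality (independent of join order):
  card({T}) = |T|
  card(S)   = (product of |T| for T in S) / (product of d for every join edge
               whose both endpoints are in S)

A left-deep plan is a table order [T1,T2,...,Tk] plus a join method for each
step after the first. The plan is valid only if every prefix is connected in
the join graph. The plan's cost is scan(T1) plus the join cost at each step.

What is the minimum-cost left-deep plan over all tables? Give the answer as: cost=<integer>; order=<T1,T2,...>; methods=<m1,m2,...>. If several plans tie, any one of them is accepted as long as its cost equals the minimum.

cost=3060; order=B,C,A; methods=hash,hash

Selinger DP (subsets sized 1..n):
  {C}: scan cost=40, card=40
  {B}: scan cost=300, card=300
  {A}: scan cost=120, card=120
  {BC}: card=300; try (C,hash)→1080, (C,nl_idx)→2400, (B,merge)→3320, (C,merge)→3580, (B,hash)→5480, (B,nl)→12040 …(+1); best=1080 via (C,hash)
  {AB}: card=18000; try (A,hash)→2280, (B,merge)→4080, (A,merge)→4260, (B,hash)→5640, (A,nl_idx)→20400, (B,nl)→36120 …(+1); best=2280 via (A,hash)
  {ABC}: card=18000; try (A,hash)→3060, (A,merge)→5040, (C,hash)→20760, (A,nl_idx)→21180, (A,nl)→37080, (C,nl_idx)→128280 …(+2); best=3060 via (A,hash)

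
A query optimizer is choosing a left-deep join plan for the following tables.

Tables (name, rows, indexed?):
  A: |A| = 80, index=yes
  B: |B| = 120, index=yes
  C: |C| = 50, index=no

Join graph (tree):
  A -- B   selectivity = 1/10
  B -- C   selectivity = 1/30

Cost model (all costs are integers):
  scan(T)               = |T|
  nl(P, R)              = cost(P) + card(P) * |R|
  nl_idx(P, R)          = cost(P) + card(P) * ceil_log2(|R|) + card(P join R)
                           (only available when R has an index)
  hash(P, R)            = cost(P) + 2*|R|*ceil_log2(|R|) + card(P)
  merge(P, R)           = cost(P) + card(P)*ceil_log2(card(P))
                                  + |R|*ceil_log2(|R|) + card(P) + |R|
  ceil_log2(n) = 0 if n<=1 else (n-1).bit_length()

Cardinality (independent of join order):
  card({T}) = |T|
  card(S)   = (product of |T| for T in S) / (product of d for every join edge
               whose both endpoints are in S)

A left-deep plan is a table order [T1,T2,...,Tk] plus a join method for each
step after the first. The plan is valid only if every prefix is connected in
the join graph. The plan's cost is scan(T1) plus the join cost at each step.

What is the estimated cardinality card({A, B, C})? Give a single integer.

1600

Tables in S: A(80), B(120), C(50)
Edges inside S: A-B(d=10), B-C(d=30)
numerator = 80 * 120 * 50 = 480000
denominator = 10 * 30 = 300
card(S) = 480000 / 300 = 1600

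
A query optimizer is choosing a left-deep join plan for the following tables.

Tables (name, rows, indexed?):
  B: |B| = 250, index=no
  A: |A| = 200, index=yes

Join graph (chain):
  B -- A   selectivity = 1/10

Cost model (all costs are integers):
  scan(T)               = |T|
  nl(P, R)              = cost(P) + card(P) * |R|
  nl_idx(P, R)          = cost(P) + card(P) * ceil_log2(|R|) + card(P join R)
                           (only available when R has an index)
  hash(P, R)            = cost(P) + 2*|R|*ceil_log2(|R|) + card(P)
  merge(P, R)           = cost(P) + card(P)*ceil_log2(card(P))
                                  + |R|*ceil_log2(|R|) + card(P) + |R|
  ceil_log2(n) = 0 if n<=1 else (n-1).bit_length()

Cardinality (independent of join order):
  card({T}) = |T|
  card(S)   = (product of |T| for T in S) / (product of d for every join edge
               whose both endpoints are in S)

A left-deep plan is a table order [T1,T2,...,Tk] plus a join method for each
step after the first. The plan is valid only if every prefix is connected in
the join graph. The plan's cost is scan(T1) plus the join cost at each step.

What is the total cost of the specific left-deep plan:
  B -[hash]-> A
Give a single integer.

step 1: scan B: cost=250, card=250
step 2: join A via hash
    card(P join A) = 250*200/(10) = 5000
    cost = 250 + 2*200*8 + 250 = 3700

3700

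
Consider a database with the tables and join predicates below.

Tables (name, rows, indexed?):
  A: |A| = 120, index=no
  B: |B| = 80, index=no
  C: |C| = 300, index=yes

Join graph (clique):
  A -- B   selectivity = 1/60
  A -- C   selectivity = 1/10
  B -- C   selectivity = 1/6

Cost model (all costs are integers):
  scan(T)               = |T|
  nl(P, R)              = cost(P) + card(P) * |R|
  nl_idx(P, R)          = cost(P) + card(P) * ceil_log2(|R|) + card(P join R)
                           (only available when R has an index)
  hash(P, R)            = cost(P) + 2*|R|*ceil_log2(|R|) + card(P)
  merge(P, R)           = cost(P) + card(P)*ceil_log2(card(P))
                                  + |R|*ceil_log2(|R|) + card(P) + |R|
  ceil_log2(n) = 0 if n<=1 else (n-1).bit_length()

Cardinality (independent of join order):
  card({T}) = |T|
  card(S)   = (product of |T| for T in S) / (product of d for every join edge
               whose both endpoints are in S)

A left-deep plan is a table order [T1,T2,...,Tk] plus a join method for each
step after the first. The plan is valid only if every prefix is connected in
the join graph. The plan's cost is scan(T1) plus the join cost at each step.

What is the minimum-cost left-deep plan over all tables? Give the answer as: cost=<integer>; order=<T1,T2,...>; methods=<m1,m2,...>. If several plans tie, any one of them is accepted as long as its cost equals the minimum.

cost=3600; order=A,B,C; methods=hash,nl_idx

Selinger DP (subsets sized 1..n):
  {A}: scan cost=120, card=120
  {B}: scan cost=80, card=80
  {C}: scan cost=300, card=300
  {AB}: card=160; try (B,hash)→1360, (A,merge)→1680, (B,merge)→1720, (A,hash)→1840, (A,nl)→9680, (B,nl)→9720; best=1360 via (B,hash)
  {AC}: card=3600; try (A,hash)→2280, (C,merge)→4080, (A,merge)→4260, (C,nl_idx)→4800, (C,hash)→5640, (C,nl)→36120 …(+1); best=2280 via (A,hash)
  {BC}: card=4000; try (B,hash)→1720, (C,merge)→3720, (B,merge)→3940, (C,nl_idx)→4800, (C,hash)→5560, (C,nl)→24080 …(+1); best=1720 via (B,hash)
  {ABC}: card=800; try (C,nl_idx)→3600, (C,merge)→5800, (C,hash)→6920, (B,hash)→7000, (A,hash)→7400, (C,nl)→49360 …(+4); best=3600 via (C,nl_idx)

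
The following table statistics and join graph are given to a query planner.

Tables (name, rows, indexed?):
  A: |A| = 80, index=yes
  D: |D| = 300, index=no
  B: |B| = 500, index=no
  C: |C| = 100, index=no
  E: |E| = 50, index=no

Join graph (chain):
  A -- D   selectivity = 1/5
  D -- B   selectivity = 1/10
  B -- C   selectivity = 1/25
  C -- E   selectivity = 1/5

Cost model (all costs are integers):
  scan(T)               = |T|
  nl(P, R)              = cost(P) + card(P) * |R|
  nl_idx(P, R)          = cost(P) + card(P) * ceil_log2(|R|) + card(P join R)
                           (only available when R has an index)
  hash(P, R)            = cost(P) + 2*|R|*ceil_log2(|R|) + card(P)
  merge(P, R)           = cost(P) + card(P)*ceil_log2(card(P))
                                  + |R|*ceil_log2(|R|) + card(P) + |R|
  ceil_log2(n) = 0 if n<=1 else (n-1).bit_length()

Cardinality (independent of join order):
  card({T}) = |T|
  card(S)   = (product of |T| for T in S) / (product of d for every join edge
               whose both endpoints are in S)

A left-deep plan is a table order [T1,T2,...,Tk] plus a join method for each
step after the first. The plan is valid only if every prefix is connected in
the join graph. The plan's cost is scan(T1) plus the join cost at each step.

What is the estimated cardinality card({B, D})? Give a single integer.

15000

Tables in S: B(500), D(300)
Edges inside S: D-B(d=10)
numerator = 500 * 300 = 150000
denominator = 10 = 10
card(S) = 150000 / 10 = 15000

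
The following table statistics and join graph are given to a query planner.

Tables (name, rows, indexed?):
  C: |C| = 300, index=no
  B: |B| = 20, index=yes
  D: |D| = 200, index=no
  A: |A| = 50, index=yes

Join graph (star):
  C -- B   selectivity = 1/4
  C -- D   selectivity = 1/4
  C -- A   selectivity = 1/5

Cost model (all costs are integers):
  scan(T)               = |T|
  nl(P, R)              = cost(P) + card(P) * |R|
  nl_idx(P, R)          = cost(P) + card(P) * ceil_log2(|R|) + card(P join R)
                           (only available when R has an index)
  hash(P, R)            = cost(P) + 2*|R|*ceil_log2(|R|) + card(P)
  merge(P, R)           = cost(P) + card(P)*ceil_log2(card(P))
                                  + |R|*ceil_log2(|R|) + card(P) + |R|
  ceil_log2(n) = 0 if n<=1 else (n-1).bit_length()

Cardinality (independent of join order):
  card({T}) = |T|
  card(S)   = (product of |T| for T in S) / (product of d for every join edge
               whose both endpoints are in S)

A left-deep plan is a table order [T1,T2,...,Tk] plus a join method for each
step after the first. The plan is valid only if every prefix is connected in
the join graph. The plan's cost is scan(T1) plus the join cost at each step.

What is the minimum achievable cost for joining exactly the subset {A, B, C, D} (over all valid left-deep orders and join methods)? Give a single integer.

21100

Selinger DP over subsets of {A,B,C,D}:
  {C}: scan cost=300, card=300
  {B}: scan cost=20, card=20
  {D}: scan cost=200, card=200
  {A}: scan cost=50, card=50
  {BC}: card=1500; try (B,hash)→800, (C,merge)→3140, (B,nl_idx)→3300, (B,merge)→3420, (C,hash)→5440, (C,nl)→6020 …(+1); best=800 via (B,hash)
  {CD}: card=15000; try (D,hash)→3800, (C,merge)→5000, (D,merge)→5100, (C,hash)→5800, (C,nl)→60200, (D,nl)→60300; best=3800 via (D,hash)
  {AC}: card=3000; try (A,hash)→1200, (C,merge)→3400, (A,merge)→3650, (A,nl_idx)→5100, (C,hash)→5500, (C,nl)→15050 …(+1); best=1200 via (A,hash)
  {BCD}: card=75000; try (D,hash)→5500, (B,hash)→19000, (D,merge)→20600, (B,nl_idx)→153800, (B,merge)→228920, (D,nl)→300800 …(+1); best=5500 via (D,hash)
  {ABC}: card=15000; try (A,hash)→2900, (B,hash)→4400, (A,merge)→19150, (A,nl_idx)→24800, (B,nl_idx)→31200, (B,merge)→40320 …(+2); best=2900 via (A,hash)
  {ACD}: card=150000; try (D,hash)→7400, (A,hash)→19400, (D,merge)→42000, (A,merge)→229150, (A,nl_idx)→243800, (D,nl)→601200 …(+1); best=7400 via (D,hash)
  {ABCD}: card=750000; try (D,hash)→21100, (A,hash)→81100, (B,hash)→157600, (D,merge)→229700, (A,nl_idx)→1205500, (A,merge)→1355850 …(+5); best=21100 via (D,hash)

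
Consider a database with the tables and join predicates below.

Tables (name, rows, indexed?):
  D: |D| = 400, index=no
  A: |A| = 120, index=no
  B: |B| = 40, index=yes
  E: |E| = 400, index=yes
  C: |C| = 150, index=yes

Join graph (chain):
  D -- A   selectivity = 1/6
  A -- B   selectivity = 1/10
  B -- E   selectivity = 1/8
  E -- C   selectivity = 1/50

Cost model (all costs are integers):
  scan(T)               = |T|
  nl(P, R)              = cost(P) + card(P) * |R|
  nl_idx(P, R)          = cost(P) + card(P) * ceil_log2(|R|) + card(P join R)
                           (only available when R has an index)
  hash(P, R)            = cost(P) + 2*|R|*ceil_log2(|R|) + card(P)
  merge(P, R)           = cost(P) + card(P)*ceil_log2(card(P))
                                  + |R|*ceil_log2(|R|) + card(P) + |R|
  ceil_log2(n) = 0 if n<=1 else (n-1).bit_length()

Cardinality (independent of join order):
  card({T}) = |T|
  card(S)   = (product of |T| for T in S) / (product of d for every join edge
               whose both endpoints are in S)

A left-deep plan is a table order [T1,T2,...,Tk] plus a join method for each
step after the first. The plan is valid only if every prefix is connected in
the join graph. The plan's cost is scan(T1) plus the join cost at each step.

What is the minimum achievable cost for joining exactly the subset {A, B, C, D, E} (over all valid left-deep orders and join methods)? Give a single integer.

Selinger DP over subsets of {A,B,C,D,E}:
  {D}: scan cost=400, card=400
  {A}: scan cost=120, card=120
  {B}: scan cost=40, card=40
  {E}: scan cost=400, card=400
  {C}: scan cost=150, card=150
  {AD}: card=8000; try (A,hash)→2480, (D,merge)→5080, (A,merge)→5360, (D,hash)→7440, (D,nl)→48120, (A,nl)→48400; best=2480 via (A,hash)
  {AB}: card=480; try (B,hash)→720, (A,merge)→1280, (B,nl_idx)→1320, (B,merge)→1360, (A,hash)→1760, (A,nl)→4840 …(+1); best=720 via (B,hash)
  {BE}: card=2000; try (B,hash)→1280, (E,nl_idx)→2400, (E,merge)→4320, (B,merge)→4680, (B,nl_idx)→4800, (E,hash)→7280 …(+2); best=1280 via (B,hash)
  {CE}: card=1200; try (E,nl_idx)→2700, (C,hash)→3200, (C,nl_idx)→4800, (E,merge)→5500, (C,merge)→5750, (E,hash)→7500 …(+2); best=2700 via (E,nl_idx)
  {ABD}: card=32000; try (D,hash)→8400, (D,merge)→9520, (B,hash)→10960, (B,nl_idx)→82480, (B,merge)→114760, (D,nl)→192720 …(+1); best=8400 via (D,hash)
  {ABE}: card=24000; try (A,hash)→4960, (E,hash)→8400, (E,merge)→9520, (A,merge)→26240, (E,nl_idx)→29040, (E,nl)→192720 …(+1); best=4960 via (A,hash)
  {BCE}: card=6000; try (B,hash)→4380, (C,hash)→5680, (B,nl_idx)→15900, (B,merge)→17380, (C,nl_idx)→23280, (C,merge)→26630 …(+2); best=4380 via (B,hash)
  {ABDE}: card=1600000; try (D,hash)→36160, (E,hash)→47600, (D,merge)→392960, (E,merge)→524400, (E,nl_idx)→1896400, (D,nl)→9604960 …(+1); best=36160 via (D,hash)
  {ABCE}: card=72000; try (A,hash)→12060, (C,hash)→31360, (A,merge)→89340, (C,nl_idx)→268960, (C,merge)→390310, (A,nl)→724380 …(+1); best=12060 via (A,hash)
  {ABCDE}: card=4800000; try (D,hash)→91260, (D,merge)→1312060, (C,hash)→1638560, (C,nl_idx)→17636160, (D,nl)→28812060, (C,merge)→35237510 …(+1); best=91260 via (D,hash)

91260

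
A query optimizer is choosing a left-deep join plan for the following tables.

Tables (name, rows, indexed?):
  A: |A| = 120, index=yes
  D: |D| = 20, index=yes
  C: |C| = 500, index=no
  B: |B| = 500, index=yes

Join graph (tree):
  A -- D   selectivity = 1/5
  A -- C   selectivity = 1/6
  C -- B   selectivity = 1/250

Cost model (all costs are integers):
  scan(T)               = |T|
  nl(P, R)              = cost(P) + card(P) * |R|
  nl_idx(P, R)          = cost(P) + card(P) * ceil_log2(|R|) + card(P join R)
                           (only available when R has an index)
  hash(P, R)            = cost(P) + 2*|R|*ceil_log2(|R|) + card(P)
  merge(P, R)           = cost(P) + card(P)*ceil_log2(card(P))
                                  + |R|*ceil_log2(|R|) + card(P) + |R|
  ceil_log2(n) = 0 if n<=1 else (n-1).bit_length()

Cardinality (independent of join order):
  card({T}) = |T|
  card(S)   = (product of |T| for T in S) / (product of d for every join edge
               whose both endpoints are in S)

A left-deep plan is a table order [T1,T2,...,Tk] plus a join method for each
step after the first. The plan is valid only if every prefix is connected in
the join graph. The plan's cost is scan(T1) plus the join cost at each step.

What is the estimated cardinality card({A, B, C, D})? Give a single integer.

Tables in S: A(120), B(500), C(500), D(20)
Edges inside S: A-D(d=5), A-C(d=6), C-B(d=250)
numerator = 120 * 500 * 500 * 20 = 600000000
denominator = 5 * 6 * 250 = 7500
card(S) = 600000000 / 7500 = 80000

80000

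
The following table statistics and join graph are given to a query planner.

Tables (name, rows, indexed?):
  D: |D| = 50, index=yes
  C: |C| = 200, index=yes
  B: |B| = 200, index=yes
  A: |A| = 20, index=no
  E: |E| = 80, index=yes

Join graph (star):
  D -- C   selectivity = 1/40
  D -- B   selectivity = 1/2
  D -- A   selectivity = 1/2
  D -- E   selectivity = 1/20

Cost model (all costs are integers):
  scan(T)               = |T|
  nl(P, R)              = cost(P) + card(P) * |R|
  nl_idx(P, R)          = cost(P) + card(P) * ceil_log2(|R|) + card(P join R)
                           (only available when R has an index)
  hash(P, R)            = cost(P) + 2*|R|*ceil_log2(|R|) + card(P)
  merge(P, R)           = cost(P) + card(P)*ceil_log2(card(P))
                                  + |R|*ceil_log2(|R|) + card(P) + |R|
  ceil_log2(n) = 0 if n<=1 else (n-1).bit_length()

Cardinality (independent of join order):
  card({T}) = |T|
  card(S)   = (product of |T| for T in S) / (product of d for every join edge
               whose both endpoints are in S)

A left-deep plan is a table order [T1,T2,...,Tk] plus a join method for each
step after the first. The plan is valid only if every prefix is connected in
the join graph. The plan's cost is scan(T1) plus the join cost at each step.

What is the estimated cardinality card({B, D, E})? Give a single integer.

Tables in S: B(200), D(50), E(80)
Edges inside S: D-B(d=2), D-E(d=20)
numerator = 200 * 50 * 80 = 800000
denominator = 2 * 20 = 40
card(S) = 800000 / 40 = 20000

20000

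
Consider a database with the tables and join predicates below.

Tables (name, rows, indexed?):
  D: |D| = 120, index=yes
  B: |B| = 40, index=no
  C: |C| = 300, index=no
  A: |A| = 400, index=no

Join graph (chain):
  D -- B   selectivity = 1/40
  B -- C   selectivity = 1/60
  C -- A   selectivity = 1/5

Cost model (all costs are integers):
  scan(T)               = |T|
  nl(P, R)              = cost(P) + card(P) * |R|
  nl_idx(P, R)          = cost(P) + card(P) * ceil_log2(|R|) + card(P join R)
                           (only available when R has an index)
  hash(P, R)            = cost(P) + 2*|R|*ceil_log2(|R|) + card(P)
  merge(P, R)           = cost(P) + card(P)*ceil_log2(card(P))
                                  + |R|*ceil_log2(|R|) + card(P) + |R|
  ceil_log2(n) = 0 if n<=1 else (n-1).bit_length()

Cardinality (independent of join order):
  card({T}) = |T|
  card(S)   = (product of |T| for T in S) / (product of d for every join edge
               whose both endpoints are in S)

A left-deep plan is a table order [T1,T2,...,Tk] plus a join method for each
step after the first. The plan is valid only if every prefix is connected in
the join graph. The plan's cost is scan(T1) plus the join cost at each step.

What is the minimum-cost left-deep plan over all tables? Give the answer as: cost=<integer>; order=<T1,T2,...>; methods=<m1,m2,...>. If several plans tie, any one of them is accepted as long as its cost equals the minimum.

Selinger DP (subsets sized 1..n):
  {D}: scan cost=120, card=120
  {B}: scan cost=40, card=40
  {C}: scan cost=300, card=300
  {A}: scan cost=400, card=400
  {BD}: card=120; try (D,nl_idx)→440, (B,hash)→720, (D,merge)→1280, (B,merge)→1360, (D,hash)→1760, (D,nl)→4840 …(+1); best=440 via (D,nl_idx)
  {BC}: card=200; try (B,hash)→1080, (C,merge)→3320, (B,merge)→3580, (C,hash)→5480, (C,nl)→12040, (B,nl)→12300; best=1080 via (B,hash)
  {AC}: card=24000; try (C,hash)→6200, (A,merge)→7300, (C,merge)→7400, (A,hash)→7800, (A,nl)→120300, (C,nl)→120400; best=6200 via (C,hash)
  {BCD}: card=600; try (D,hash)→2960, (D,nl_idx)→3080, (D,merge)→3840, (C,merge)→4400, (C,hash)→5960, (D,nl)→25080 …(+1); best=2960 via (D,hash)
  {ABC}: card=16000; try (A,merge)→6880, (A,hash)→8480, (B,hash)→30680, (A,nl)→81080, (B,merge)→390480, (B,nl)→966200; best=6880 via (A,merge)
  {ABCD}: card=48000; try (A,hash)→10760, (A,merge)→13560, (D,hash)→24560, (D,nl_idx)→166880, (A,nl)→242960, (D,merge)→247840 …(+1); best=10760 via (A,hash)

cost=10760; order=C,B,D,A; methods=hash,hash,hash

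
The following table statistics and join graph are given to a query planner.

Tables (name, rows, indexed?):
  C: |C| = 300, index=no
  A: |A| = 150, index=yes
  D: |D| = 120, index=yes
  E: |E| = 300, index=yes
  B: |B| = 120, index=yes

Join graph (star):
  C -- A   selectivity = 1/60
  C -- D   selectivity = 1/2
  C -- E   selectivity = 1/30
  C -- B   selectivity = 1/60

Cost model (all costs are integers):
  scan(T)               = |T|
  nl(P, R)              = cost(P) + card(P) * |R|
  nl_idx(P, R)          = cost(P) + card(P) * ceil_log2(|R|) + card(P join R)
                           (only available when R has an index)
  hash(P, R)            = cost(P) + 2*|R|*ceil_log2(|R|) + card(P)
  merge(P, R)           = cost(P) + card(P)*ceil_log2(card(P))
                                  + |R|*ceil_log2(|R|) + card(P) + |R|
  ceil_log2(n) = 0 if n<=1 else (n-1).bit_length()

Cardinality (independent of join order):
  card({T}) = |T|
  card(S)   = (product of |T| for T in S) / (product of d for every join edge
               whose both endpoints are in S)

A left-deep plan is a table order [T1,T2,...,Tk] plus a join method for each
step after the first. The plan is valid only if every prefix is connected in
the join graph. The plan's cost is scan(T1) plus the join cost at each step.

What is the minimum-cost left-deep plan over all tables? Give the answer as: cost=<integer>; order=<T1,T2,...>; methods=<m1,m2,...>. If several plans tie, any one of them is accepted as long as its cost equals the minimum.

cost=28860; order=C,B,A,E,D; methods=hash,hash,hash,hash

Selinger DP (subsets sized 1..n):
  {C}: scan cost=300, card=300
  {A}: scan cost=150, card=150
  {D}: scan cost=120, card=120
  {E}: scan cost=300, card=300
  {B}: scan cost=120, card=120
  {AC}: card=750; try (A,hash)→3000, (A,nl_idx)→3450, (C,merge)→4500, (A,merge)→4650, (C,hash)→5700, (C,nl)→45150 …(+1); best=3000 via (A,hash)
  {CD}: card=18000; try (D,hash)→2280, (C,merge)→4080, (D,merge)→4260, (C,hash)→5640, (D,nl_idx)→20400, (C,nl)→36120 …(+1); best=2280 via (D,hash)
  {CE}: card=3000; try (E,hash)→6000, (E,nl_idx)→6000, (C,hash)→6000, (E,merge)→6300, (C,merge)→6300, (E,nl)→90300 …(+1); best=6000 via (E,hash)
  {BC}: card=600; try (B,hash)→2280, (B,nl_idx)→3000, (C,merge)→4080, (B,merge)→4260, (C,hash)→5640, (C,nl)→36120 …(+1); best=2280 via (B,hash)
  {ACD}: card=45000; try (D,hash)→5430, (D,merge)→12210, (A,hash)→22680, (D,nl_idx)→53250, (D,nl)→93000, (A,nl_idx)→191280 …(+2); best=5430 via (D,hash)
  {ACE}: card=7500; try (E,hash)→9150, (A,hash)→11400, (E,merge)→14250, (E,nl_idx)→17250, (A,nl_idx)→37500, (A,merge)→46350 …(+2); best=9150 via (E,hash)
  {ABC}: card=1500; try (A,hash)→5280, (B,hash)→5430, (A,nl_idx)→8580, (B,nl_idx)→9750, (A,merge)→10230, (B,merge)→12210 …(+2); best=5280 via (A,hash)
  {CDE}: card=180000; try (D,hash)→10680, (E,hash)→25680, (D,merge)→45960, (D,nl_idx)→207000, (E,merge)→293280, (E,nl_idx)→344280 …(+2); best=10680 via (D,hash)
  {BCD}: card=36000; try (D,hash)→4560, (D,merge)→9840, (B,hash)→21960, (D,nl_idx)→42480, (D,nl)→74280, (B,nl_idx)→164280 …(+2); best=4560 via (D,hash)
  {BCE}: card=6000; try (E,hash)→8280, (B,hash)→10680, (E,merge)→11880, (E,nl_idx)→13680, (B,nl_idx)→33000, (B,merge)→45960 …(+2); best=8280 via (E,hash)
  {ACDE}: card=450000; try (D,hash)→18330, (E,hash)→55830, (D,merge)→115110, (A,hash)→193080, (D,nl_idx)→511650, (E,merge)→773430 …(+6); best=18330 via (D,hash)
  {ABCD}: card=90000; try (D,hash)→8460, (D,merge)→24240, (A,hash)→42960, (B,hash)→52110, (D,nl_idx)→105780, (D,nl)→185280 …(+6); best=8460 via (D,hash)
  {ABCE}: card=15000; try (E,hash)→12180, (A,hash)→16680, (B,hash)→18330, (E,merge)→26280, (E,nl_idx)→33780, (A,nl_idx)→71280 …(+6); best=12180 via (E,hash)
  {BCDE}: card=360000; try (D,hash)→15960, (E,hash)→45960, (D,merge)→93240, (B,hash)→192360, (D,nl_idx)→410280, (E,merge)→619560 …(+6); best=15960 via (D,hash)
  {ABCDE}: card=900000; try (D,hash)→28860, (E,hash)→103860, (D,merge)→238140, (A,hash)→378360, (B,hash)→470010, (D,nl_idx)→1017180 …(+10); best=28860 via (D,hash)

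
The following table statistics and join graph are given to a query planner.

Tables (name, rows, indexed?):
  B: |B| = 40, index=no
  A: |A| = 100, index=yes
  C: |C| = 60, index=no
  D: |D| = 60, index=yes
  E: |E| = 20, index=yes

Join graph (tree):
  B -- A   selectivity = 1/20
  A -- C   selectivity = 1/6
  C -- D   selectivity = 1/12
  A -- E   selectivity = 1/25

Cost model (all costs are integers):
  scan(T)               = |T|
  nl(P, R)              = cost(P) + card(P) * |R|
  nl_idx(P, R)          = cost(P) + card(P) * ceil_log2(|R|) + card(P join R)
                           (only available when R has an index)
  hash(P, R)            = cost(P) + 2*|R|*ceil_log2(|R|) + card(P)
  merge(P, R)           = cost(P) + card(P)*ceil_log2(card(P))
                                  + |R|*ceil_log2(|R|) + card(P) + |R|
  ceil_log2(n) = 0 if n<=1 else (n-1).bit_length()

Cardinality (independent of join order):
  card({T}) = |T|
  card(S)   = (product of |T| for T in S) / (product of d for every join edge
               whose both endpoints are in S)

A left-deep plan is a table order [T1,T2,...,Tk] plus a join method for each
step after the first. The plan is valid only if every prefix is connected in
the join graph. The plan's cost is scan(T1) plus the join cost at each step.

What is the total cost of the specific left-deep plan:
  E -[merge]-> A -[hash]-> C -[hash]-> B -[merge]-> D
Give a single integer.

22640

step 1: scan E: cost=20, card=20
step 2: join A via merge
    card(P join A) = 20*100/(25) = 80
    cost = 20 + 20*5 + 100*7 + 20 + 100 = 940
step 3: join C via hash
    card(P join C) = 80*60/(6) = 800
    cost = 940 + 2*60*6 + 80 = 1740
step 4: join B via hash
    card(P join B) = 800*40/(20) = 1600
    cost = 1740 + 2*40*6 + 800 = 3020
step 5: join D via merge
    card(P join D) = 1600*60/(12) = 8000
    cost = 3020 + 1600*11 + 60*6 + 1600 + 60 = 22640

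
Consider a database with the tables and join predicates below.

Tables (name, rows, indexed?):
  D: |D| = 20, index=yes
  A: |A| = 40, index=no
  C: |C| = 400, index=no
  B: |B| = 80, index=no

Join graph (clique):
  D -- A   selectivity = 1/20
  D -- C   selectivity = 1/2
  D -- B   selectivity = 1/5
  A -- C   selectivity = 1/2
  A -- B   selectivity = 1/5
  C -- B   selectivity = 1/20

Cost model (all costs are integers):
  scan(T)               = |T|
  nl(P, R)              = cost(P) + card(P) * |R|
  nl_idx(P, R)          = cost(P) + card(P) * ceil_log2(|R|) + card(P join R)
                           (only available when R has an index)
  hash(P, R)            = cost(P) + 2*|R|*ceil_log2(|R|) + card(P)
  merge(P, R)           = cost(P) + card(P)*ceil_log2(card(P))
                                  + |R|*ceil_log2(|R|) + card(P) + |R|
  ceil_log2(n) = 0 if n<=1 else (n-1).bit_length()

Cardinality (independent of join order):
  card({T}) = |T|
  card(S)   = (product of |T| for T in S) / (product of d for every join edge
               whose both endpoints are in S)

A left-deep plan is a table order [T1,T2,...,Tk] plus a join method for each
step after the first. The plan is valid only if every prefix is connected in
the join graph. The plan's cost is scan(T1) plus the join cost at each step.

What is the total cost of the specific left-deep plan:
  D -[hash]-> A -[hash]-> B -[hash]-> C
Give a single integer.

9008

step 1: scan D: cost=20, card=20
step 2: join A via hash
    card(P join A) = 20*40/(20) = 40
    cost = 20 + 2*40*6 + 20 = 520
step 3: join B via hash
    card(P join B) = 40*80/(5*5) = 128
    cost = 520 + 2*80*7 + 40 = 1680
step 4: join C via hash
    card(P join C) = 128*400/(2*2*20) = 640
    cost = 1680 + 2*400*9 + 128 = 9008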